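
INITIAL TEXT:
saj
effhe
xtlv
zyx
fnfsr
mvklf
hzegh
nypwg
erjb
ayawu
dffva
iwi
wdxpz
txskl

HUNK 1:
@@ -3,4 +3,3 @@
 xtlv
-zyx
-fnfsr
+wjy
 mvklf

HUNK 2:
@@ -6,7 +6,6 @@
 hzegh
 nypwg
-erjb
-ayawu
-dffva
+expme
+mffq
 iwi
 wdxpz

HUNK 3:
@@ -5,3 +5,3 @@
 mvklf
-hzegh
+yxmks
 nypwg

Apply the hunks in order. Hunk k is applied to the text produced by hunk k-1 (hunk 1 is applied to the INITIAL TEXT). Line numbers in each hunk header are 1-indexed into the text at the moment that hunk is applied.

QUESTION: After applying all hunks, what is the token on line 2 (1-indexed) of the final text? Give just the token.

Answer: effhe

Derivation:
Hunk 1: at line 3 remove [zyx,fnfsr] add [wjy] -> 13 lines: saj effhe xtlv wjy mvklf hzegh nypwg erjb ayawu dffva iwi wdxpz txskl
Hunk 2: at line 6 remove [erjb,ayawu,dffva] add [expme,mffq] -> 12 lines: saj effhe xtlv wjy mvklf hzegh nypwg expme mffq iwi wdxpz txskl
Hunk 3: at line 5 remove [hzegh] add [yxmks] -> 12 lines: saj effhe xtlv wjy mvklf yxmks nypwg expme mffq iwi wdxpz txskl
Final line 2: effhe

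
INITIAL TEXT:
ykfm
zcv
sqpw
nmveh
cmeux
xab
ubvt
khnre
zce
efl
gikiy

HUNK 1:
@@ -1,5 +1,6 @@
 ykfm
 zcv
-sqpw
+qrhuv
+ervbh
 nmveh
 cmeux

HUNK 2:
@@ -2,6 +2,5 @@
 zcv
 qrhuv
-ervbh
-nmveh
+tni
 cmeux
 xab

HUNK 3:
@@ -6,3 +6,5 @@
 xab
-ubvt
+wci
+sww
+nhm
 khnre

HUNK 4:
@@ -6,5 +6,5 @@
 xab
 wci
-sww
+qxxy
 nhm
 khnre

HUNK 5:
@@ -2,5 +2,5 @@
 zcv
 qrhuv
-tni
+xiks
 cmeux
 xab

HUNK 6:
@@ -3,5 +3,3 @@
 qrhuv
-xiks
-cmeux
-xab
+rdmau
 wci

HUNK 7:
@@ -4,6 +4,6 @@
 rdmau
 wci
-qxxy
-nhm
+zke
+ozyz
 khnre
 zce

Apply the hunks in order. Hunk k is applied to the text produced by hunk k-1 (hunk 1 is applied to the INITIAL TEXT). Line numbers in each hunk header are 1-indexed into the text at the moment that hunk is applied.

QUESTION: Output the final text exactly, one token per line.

Hunk 1: at line 1 remove [sqpw] add [qrhuv,ervbh] -> 12 lines: ykfm zcv qrhuv ervbh nmveh cmeux xab ubvt khnre zce efl gikiy
Hunk 2: at line 2 remove [ervbh,nmveh] add [tni] -> 11 lines: ykfm zcv qrhuv tni cmeux xab ubvt khnre zce efl gikiy
Hunk 3: at line 6 remove [ubvt] add [wci,sww,nhm] -> 13 lines: ykfm zcv qrhuv tni cmeux xab wci sww nhm khnre zce efl gikiy
Hunk 4: at line 6 remove [sww] add [qxxy] -> 13 lines: ykfm zcv qrhuv tni cmeux xab wci qxxy nhm khnre zce efl gikiy
Hunk 5: at line 2 remove [tni] add [xiks] -> 13 lines: ykfm zcv qrhuv xiks cmeux xab wci qxxy nhm khnre zce efl gikiy
Hunk 6: at line 3 remove [xiks,cmeux,xab] add [rdmau] -> 11 lines: ykfm zcv qrhuv rdmau wci qxxy nhm khnre zce efl gikiy
Hunk 7: at line 4 remove [qxxy,nhm] add [zke,ozyz] -> 11 lines: ykfm zcv qrhuv rdmau wci zke ozyz khnre zce efl gikiy

Answer: ykfm
zcv
qrhuv
rdmau
wci
zke
ozyz
khnre
zce
efl
gikiy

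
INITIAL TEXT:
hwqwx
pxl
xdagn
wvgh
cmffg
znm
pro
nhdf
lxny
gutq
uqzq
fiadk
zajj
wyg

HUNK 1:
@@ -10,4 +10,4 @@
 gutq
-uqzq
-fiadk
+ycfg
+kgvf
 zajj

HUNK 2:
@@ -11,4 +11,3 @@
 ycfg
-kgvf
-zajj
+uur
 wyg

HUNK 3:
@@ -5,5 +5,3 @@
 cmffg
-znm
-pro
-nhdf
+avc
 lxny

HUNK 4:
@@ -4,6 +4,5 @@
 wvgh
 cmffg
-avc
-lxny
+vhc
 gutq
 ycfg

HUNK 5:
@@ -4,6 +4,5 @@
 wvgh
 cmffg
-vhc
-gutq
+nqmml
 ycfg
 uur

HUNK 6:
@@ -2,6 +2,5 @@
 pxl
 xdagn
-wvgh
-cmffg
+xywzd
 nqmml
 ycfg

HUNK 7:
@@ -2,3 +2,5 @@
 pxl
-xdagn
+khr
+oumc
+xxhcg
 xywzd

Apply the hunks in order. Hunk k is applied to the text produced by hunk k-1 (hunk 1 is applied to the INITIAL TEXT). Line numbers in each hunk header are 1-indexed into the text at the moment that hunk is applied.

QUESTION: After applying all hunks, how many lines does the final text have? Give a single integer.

Answer: 10

Derivation:
Hunk 1: at line 10 remove [uqzq,fiadk] add [ycfg,kgvf] -> 14 lines: hwqwx pxl xdagn wvgh cmffg znm pro nhdf lxny gutq ycfg kgvf zajj wyg
Hunk 2: at line 11 remove [kgvf,zajj] add [uur] -> 13 lines: hwqwx pxl xdagn wvgh cmffg znm pro nhdf lxny gutq ycfg uur wyg
Hunk 3: at line 5 remove [znm,pro,nhdf] add [avc] -> 11 lines: hwqwx pxl xdagn wvgh cmffg avc lxny gutq ycfg uur wyg
Hunk 4: at line 4 remove [avc,lxny] add [vhc] -> 10 lines: hwqwx pxl xdagn wvgh cmffg vhc gutq ycfg uur wyg
Hunk 5: at line 4 remove [vhc,gutq] add [nqmml] -> 9 lines: hwqwx pxl xdagn wvgh cmffg nqmml ycfg uur wyg
Hunk 6: at line 2 remove [wvgh,cmffg] add [xywzd] -> 8 lines: hwqwx pxl xdagn xywzd nqmml ycfg uur wyg
Hunk 7: at line 2 remove [xdagn] add [khr,oumc,xxhcg] -> 10 lines: hwqwx pxl khr oumc xxhcg xywzd nqmml ycfg uur wyg
Final line count: 10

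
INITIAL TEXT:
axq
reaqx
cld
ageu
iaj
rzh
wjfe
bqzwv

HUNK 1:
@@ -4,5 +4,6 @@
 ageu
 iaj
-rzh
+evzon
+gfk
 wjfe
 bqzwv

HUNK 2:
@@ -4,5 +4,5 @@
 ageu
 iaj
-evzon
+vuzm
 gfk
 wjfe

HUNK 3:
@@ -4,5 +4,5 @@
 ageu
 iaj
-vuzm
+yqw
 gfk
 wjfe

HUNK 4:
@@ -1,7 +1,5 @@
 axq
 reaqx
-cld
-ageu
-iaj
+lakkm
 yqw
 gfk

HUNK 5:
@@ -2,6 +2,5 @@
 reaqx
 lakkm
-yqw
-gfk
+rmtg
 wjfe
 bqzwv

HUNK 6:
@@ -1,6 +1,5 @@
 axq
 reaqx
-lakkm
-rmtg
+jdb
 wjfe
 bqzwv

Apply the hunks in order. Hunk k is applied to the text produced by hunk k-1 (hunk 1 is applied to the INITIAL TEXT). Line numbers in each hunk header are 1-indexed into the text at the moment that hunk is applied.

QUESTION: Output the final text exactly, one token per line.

Hunk 1: at line 4 remove [rzh] add [evzon,gfk] -> 9 lines: axq reaqx cld ageu iaj evzon gfk wjfe bqzwv
Hunk 2: at line 4 remove [evzon] add [vuzm] -> 9 lines: axq reaqx cld ageu iaj vuzm gfk wjfe bqzwv
Hunk 3: at line 4 remove [vuzm] add [yqw] -> 9 lines: axq reaqx cld ageu iaj yqw gfk wjfe bqzwv
Hunk 4: at line 1 remove [cld,ageu,iaj] add [lakkm] -> 7 lines: axq reaqx lakkm yqw gfk wjfe bqzwv
Hunk 5: at line 2 remove [yqw,gfk] add [rmtg] -> 6 lines: axq reaqx lakkm rmtg wjfe bqzwv
Hunk 6: at line 1 remove [lakkm,rmtg] add [jdb] -> 5 lines: axq reaqx jdb wjfe bqzwv

Answer: axq
reaqx
jdb
wjfe
bqzwv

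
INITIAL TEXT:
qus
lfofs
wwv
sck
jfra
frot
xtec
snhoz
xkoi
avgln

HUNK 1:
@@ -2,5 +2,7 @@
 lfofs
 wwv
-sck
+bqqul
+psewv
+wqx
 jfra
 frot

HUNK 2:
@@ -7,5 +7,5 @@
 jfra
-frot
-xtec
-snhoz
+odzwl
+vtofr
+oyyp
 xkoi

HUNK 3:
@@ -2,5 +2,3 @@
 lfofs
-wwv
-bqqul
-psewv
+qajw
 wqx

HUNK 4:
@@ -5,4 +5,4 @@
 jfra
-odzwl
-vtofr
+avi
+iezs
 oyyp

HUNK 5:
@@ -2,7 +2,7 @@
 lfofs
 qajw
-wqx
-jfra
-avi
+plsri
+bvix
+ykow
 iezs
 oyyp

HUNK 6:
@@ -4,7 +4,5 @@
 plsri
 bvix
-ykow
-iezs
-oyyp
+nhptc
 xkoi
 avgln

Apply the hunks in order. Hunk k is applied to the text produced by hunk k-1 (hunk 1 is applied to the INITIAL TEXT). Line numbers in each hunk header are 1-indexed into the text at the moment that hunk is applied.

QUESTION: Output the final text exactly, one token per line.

Answer: qus
lfofs
qajw
plsri
bvix
nhptc
xkoi
avgln

Derivation:
Hunk 1: at line 2 remove [sck] add [bqqul,psewv,wqx] -> 12 lines: qus lfofs wwv bqqul psewv wqx jfra frot xtec snhoz xkoi avgln
Hunk 2: at line 7 remove [frot,xtec,snhoz] add [odzwl,vtofr,oyyp] -> 12 lines: qus lfofs wwv bqqul psewv wqx jfra odzwl vtofr oyyp xkoi avgln
Hunk 3: at line 2 remove [wwv,bqqul,psewv] add [qajw] -> 10 lines: qus lfofs qajw wqx jfra odzwl vtofr oyyp xkoi avgln
Hunk 4: at line 5 remove [odzwl,vtofr] add [avi,iezs] -> 10 lines: qus lfofs qajw wqx jfra avi iezs oyyp xkoi avgln
Hunk 5: at line 2 remove [wqx,jfra,avi] add [plsri,bvix,ykow] -> 10 lines: qus lfofs qajw plsri bvix ykow iezs oyyp xkoi avgln
Hunk 6: at line 4 remove [ykow,iezs,oyyp] add [nhptc] -> 8 lines: qus lfofs qajw plsri bvix nhptc xkoi avgln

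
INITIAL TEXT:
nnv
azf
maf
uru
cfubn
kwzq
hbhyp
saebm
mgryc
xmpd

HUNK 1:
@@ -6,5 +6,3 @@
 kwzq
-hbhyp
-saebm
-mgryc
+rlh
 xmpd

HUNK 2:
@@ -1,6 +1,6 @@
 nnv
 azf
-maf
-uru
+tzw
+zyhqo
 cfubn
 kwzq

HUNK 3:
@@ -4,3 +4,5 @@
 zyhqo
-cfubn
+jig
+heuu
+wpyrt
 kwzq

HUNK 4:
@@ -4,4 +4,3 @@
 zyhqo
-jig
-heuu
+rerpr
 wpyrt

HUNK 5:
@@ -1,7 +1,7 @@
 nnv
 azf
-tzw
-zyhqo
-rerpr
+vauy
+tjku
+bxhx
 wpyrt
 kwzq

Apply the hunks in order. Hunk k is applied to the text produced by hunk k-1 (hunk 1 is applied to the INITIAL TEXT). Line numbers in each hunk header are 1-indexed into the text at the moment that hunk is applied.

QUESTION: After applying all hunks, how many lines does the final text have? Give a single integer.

Answer: 9

Derivation:
Hunk 1: at line 6 remove [hbhyp,saebm,mgryc] add [rlh] -> 8 lines: nnv azf maf uru cfubn kwzq rlh xmpd
Hunk 2: at line 1 remove [maf,uru] add [tzw,zyhqo] -> 8 lines: nnv azf tzw zyhqo cfubn kwzq rlh xmpd
Hunk 3: at line 4 remove [cfubn] add [jig,heuu,wpyrt] -> 10 lines: nnv azf tzw zyhqo jig heuu wpyrt kwzq rlh xmpd
Hunk 4: at line 4 remove [jig,heuu] add [rerpr] -> 9 lines: nnv azf tzw zyhqo rerpr wpyrt kwzq rlh xmpd
Hunk 5: at line 1 remove [tzw,zyhqo,rerpr] add [vauy,tjku,bxhx] -> 9 lines: nnv azf vauy tjku bxhx wpyrt kwzq rlh xmpd
Final line count: 9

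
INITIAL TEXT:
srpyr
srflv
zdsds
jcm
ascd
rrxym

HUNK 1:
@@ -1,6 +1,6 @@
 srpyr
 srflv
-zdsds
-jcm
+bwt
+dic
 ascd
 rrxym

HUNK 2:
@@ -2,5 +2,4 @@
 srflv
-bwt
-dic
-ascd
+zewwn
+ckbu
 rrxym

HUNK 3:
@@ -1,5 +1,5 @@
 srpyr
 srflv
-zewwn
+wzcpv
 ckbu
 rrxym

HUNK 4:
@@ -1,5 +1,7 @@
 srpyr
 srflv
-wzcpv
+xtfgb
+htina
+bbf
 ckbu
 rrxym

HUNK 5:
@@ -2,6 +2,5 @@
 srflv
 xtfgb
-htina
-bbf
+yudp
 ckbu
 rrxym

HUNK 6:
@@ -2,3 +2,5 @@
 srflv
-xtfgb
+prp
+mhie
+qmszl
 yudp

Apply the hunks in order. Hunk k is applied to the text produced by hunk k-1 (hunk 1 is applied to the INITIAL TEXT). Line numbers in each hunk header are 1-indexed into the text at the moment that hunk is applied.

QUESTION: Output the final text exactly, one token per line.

Hunk 1: at line 1 remove [zdsds,jcm] add [bwt,dic] -> 6 lines: srpyr srflv bwt dic ascd rrxym
Hunk 2: at line 2 remove [bwt,dic,ascd] add [zewwn,ckbu] -> 5 lines: srpyr srflv zewwn ckbu rrxym
Hunk 3: at line 1 remove [zewwn] add [wzcpv] -> 5 lines: srpyr srflv wzcpv ckbu rrxym
Hunk 4: at line 1 remove [wzcpv] add [xtfgb,htina,bbf] -> 7 lines: srpyr srflv xtfgb htina bbf ckbu rrxym
Hunk 5: at line 2 remove [htina,bbf] add [yudp] -> 6 lines: srpyr srflv xtfgb yudp ckbu rrxym
Hunk 6: at line 2 remove [xtfgb] add [prp,mhie,qmszl] -> 8 lines: srpyr srflv prp mhie qmszl yudp ckbu rrxym

Answer: srpyr
srflv
prp
mhie
qmszl
yudp
ckbu
rrxym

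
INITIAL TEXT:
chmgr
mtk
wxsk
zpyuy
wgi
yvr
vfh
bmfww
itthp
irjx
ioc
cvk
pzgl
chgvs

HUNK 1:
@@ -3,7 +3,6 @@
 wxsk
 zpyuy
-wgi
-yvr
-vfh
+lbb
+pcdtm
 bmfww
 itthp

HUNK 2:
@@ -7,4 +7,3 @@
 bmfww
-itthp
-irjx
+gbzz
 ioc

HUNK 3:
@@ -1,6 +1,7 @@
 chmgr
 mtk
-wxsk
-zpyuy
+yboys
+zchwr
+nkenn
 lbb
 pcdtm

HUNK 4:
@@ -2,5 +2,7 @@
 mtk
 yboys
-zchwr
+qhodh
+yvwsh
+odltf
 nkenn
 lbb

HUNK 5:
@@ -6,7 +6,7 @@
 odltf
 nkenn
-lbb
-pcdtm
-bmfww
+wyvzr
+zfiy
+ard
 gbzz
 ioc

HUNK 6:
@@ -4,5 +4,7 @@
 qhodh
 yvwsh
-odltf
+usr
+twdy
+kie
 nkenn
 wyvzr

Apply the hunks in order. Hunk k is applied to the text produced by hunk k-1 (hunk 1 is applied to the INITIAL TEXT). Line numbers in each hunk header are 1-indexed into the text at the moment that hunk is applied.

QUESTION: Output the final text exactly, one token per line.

Hunk 1: at line 3 remove [wgi,yvr,vfh] add [lbb,pcdtm] -> 13 lines: chmgr mtk wxsk zpyuy lbb pcdtm bmfww itthp irjx ioc cvk pzgl chgvs
Hunk 2: at line 7 remove [itthp,irjx] add [gbzz] -> 12 lines: chmgr mtk wxsk zpyuy lbb pcdtm bmfww gbzz ioc cvk pzgl chgvs
Hunk 3: at line 1 remove [wxsk,zpyuy] add [yboys,zchwr,nkenn] -> 13 lines: chmgr mtk yboys zchwr nkenn lbb pcdtm bmfww gbzz ioc cvk pzgl chgvs
Hunk 4: at line 2 remove [zchwr] add [qhodh,yvwsh,odltf] -> 15 lines: chmgr mtk yboys qhodh yvwsh odltf nkenn lbb pcdtm bmfww gbzz ioc cvk pzgl chgvs
Hunk 5: at line 6 remove [lbb,pcdtm,bmfww] add [wyvzr,zfiy,ard] -> 15 lines: chmgr mtk yboys qhodh yvwsh odltf nkenn wyvzr zfiy ard gbzz ioc cvk pzgl chgvs
Hunk 6: at line 4 remove [odltf] add [usr,twdy,kie] -> 17 lines: chmgr mtk yboys qhodh yvwsh usr twdy kie nkenn wyvzr zfiy ard gbzz ioc cvk pzgl chgvs

Answer: chmgr
mtk
yboys
qhodh
yvwsh
usr
twdy
kie
nkenn
wyvzr
zfiy
ard
gbzz
ioc
cvk
pzgl
chgvs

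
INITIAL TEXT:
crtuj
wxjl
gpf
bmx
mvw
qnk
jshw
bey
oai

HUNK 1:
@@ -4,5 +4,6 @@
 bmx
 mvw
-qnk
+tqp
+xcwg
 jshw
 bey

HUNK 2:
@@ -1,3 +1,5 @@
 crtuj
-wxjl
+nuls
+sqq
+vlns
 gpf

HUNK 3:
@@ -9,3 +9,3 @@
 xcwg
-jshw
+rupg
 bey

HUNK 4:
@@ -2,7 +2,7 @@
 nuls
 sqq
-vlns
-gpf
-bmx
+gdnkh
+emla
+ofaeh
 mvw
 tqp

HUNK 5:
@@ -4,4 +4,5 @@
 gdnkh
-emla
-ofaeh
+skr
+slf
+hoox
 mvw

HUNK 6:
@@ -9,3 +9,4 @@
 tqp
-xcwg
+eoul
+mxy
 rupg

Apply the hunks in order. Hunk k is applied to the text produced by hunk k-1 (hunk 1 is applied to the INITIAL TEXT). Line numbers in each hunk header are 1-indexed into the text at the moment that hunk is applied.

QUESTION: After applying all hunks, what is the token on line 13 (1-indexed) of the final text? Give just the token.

Answer: bey

Derivation:
Hunk 1: at line 4 remove [qnk] add [tqp,xcwg] -> 10 lines: crtuj wxjl gpf bmx mvw tqp xcwg jshw bey oai
Hunk 2: at line 1 remove [wxjl] add [nuls,sqq,vlns] -> 12 lines: crtuj nuls sqq vlns gpf bmx mvw tqp xcwg jshw bey oai
Hunk 3: at line 9 remove [jshw] add [rupg] -> 12 lines: crtuj nuls sqq vlns gpf bmx mvw tqp xcwg rupg bey oai
Hunk 4: at line 2 remove [vlns,gpf,bmx] add [gdnkh,emla,ofaeh] -> 12 lines: crtuj nuls sqq gdnkh emla ofaeh mvw tqp xcwg rupg bey oai
Hunk 5: at line 4 remove [emla,ofaeh] add [skr,slf,hoox] -> 13 lines: crtuj nuls sqq gdnkh skr slf hoox mvw tqp xcwg rupg bey oai
Hunk 6: at line 9 remove [xcwg] add [eoul,mxy] -> 14 lines: crtuj nuls sqq gdnkh skr slf hoox mvw tqp eoul mxy rupg bey oai
Final line 13: bey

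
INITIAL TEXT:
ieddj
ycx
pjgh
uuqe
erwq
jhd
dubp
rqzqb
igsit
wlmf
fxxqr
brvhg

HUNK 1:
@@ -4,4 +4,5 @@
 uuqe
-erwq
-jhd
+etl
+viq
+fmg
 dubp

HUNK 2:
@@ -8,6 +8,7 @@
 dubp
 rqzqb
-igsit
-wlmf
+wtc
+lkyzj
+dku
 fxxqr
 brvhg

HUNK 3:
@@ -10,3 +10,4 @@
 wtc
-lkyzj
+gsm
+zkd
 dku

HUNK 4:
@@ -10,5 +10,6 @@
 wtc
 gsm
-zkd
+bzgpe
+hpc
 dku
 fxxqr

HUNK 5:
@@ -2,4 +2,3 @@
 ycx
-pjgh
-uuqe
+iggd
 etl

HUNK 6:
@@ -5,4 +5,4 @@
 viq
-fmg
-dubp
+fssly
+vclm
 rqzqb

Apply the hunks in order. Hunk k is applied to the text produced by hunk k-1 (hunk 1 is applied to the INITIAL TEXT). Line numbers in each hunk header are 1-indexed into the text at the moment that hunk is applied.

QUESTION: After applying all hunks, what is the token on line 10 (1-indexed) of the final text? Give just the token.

Hunk 1: at line 4 remove [erwq,jhd] add [etl,viq,fmg] -> 13 lines: ieddj ycx pjgh uuqe etl viq fmg dubp rqzqb igsit wlmf fxxqr brvhg
Hunk 2: at line 8 remove [igsit,wlmf] add [wtc,lkyzj,dku] -> 14 lines: ieddj ycx pjgh uuqe etl viq fmg dubp rqzqb wtc lkyzj dku fxxqr brvhg
Hunk 3: at line 10 remove [lkyzj] add [gsm,zkd] -> 15 lines: ieddj ycx pjgh uuqe etl viq fmg dubp rqzqb wtc gsm zkd dku fxxqr brvhg
Hunk 4: at line 10 remove [zkd] add [bzgpe,hpc] -> 16 lines: ieddj ycx pjgh uuqe etl viq fmg dubp rqzqb wtc gsm bzgpe hpc dku fxxqr brvhg
Hunk 5: at line 2 remove [pjgh,uuqe] add [iggd] -> 15 lines: ieddj ycx iggd etl viq fmg dubp rqzqb wtc gsm bzgpe hpc dku fxxqr brvhg
Hunk 6: at line 5 remove [fmg,dubp] add [fssly,vclm] -> 15 lines: ieddj ycx iggd etl viq fssly vclm rqzqb wtc gsm bzgpe hpc dku fxxqr brvhg
Final line 10: gsm

Answer: gsm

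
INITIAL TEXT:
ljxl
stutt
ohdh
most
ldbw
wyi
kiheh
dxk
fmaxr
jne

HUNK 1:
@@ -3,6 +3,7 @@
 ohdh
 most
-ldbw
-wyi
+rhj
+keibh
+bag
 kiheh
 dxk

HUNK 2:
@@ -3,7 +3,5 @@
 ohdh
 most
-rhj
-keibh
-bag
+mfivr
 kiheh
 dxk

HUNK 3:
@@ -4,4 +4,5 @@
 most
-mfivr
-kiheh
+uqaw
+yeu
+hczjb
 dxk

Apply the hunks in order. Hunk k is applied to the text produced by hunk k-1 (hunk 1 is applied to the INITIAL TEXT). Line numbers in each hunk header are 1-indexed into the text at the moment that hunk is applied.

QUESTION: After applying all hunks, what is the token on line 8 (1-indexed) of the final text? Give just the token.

Hunk 1: at line 3 remove [ldbw,wyi] add [rhj,keibh,bag] -> 11 lines: ljxl stutt ohdh most rhj keibh bag kiheh dxk fmaxr jne
Hunk 2: at line 3 remove [rhj,keibh,bag] add [mfivr] -> 9 lines: ljxl stutt ohdh most mfivr kiheh dxk fmaxr jne
Hunk 3: at line 4 remove [mfivr,kiheh] add [uqaw,yeu,hczjb] -> 10 lines: ljxl stutt ohdh most uqaw yeu hczjb dxk fmaxr jne
Final line 8: dxk

Answer: dxk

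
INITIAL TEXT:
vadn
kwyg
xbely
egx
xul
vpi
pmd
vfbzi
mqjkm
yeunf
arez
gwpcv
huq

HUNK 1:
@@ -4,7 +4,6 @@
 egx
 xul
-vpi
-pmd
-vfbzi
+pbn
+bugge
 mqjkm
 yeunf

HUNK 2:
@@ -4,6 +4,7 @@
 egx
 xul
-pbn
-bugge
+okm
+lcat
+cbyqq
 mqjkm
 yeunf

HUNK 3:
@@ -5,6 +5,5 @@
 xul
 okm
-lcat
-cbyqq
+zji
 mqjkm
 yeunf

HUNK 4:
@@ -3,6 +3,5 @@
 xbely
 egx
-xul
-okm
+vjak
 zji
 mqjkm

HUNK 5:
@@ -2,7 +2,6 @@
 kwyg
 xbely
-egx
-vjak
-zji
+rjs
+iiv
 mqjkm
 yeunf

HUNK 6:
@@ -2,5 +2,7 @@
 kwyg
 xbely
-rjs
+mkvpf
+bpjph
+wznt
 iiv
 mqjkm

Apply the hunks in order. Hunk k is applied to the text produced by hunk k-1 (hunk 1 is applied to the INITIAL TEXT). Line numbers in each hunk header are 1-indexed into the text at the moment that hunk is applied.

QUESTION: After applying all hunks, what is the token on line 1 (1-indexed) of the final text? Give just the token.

Answer: vadn

Derivation:
Hunk 1: at line 4 remove [vpi,pmd,vfbzi] add [pbn,bugge] -> 12 lines: vadn kwyg xbely egx xul pbn bugge mqjkm yeunf arez gwpcv huq
Hunk 2: at line 4 remove [pbn,bugge] add [okm,lcat,cbyqq] -> 13 lines: vadn kwyg xbely egx xul okm lcat cbyqq mqjkm yeunf arez gwpcv huq
Hunk 3: at line 5 remove [lcat,cbyqq] add [zji] -> 12 lines: vadn kwyg xbely egx xul okm zji mqjkm yeunf arez gwpcv huq
Hunk 4: at line 3 remove [xul,okm] add [vjak] -> 11 lines: vadn kwyg xbely egx vjak zji mqjkm yeunf arez gwpcv huq
Hunk 5: at line 2 remove [egx,vjak,zji] add [rjs,iiv] -> 10 lines: vadn kwyg xbely rjs iiv mqjkm yeunf arez gwpcv huq
Hunk 6: at line 2 remove [rjs] add [mkvpf,bpjph,wznt] -> 12 lines: vadn kwyg xbely mkvpf bpjph wznt iiv mqjkm yeunf arez gwpcv huq
Final line 1: vadn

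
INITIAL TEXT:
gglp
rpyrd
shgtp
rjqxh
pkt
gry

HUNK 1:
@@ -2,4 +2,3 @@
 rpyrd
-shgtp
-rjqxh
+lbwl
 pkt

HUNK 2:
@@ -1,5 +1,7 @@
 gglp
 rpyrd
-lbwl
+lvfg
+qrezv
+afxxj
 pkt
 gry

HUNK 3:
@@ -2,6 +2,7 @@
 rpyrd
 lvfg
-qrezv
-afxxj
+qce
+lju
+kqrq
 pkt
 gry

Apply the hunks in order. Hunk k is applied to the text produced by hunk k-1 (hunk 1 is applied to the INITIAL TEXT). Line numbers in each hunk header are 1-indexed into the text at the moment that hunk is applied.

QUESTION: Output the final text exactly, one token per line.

Hunk 1: at line 2 remove [shgtp,rjqxh] add [lbwl] -> 5 lines: gglp rpyrd lbwl pkt gry
Hunk 2: at line 1 remove [lbwl] add [lvfg,qrezv,afxxj] -> 7 lines: gglp rpyrd lvfg qrezv afxxj pkt gry
Hunk 3: at line 2 remove [qrezv,afxxj] add [qce,lju,kqrq] -> 8 lines: gglp rpyrd lvfg qce lju kqrq pkt gry

Answer: gglp
rpyrd
lvfg
qce
lju
kqrq
pkt
gry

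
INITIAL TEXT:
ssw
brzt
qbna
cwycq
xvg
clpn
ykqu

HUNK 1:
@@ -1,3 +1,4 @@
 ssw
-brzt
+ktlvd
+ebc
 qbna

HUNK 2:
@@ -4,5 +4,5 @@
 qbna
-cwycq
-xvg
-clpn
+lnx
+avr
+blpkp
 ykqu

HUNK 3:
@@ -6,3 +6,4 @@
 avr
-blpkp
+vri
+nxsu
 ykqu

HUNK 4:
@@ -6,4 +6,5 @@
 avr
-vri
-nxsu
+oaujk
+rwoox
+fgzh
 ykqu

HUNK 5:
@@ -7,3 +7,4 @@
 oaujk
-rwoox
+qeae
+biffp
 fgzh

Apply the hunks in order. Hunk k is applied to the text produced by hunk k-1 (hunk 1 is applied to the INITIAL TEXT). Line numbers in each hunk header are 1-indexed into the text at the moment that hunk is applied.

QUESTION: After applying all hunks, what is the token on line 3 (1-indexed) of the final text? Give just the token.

Answer: ebc

Derivation:
Hunk 1: at line 1 remove [brzt] add [ktlvd,ebc] -> 8 lines: ssw ktlvd ebc qbna cwycq xvg clpn ykqu
Hunk 2: at line 4 remove [cwycq,xvg,clpn] add [lnx,avr,blpkp] -> 8 lines: ssw ktlvd ebc qbna lnx avr blpkp ykqu
Hunk 3: at line 6 remove [blpkp] add [vri,nxsu] -> 9 lines: ssw ktlvd ebc qbna lnx avr vri nxsu ykqu
Hunk 4: at line 6 remove [vri,nxsu] add [oaujk,rwoox,fgzh] -> 10 lines: ssw ktlvd ebc qbna lnx avr oaujk rwoox fgzh ykqu
Hunk 5: at line 7 remove [rwoox] add [qeae,biffp] -> 11 lines: ssw ktlvd ebc qbna lnx avr oaujk qeae biffp fgzh ykqu
Final line 3: ebc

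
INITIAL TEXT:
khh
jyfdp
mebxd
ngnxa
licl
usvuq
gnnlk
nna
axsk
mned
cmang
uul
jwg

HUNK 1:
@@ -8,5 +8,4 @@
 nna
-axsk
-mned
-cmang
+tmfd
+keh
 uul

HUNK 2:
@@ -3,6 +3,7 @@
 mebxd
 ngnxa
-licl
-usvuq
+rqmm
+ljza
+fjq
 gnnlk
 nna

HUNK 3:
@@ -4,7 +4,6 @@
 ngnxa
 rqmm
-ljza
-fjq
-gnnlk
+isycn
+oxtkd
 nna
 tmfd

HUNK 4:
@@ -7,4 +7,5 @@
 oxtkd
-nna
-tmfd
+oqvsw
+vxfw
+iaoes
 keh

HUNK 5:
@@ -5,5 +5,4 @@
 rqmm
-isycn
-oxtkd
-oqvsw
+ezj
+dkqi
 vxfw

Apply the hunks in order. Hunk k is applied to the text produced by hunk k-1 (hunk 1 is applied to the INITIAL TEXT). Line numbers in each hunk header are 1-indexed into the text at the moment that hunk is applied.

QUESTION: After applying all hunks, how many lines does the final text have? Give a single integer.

Hunk 1: at line 8 remove [axsk,mned,cmang] add [tmfd,keh] -> 12 lines: khh jyfdp mebxd ngnxa licl usvuq gnnlk nna tmfd keh uul jwg
Hunk 2: at line 3 remove [licl,usvuq] add [rqmm,ljza,fjq] -> 13 lines: khh jyfdp mebxd ngnxa rqmm ljza fjq gnnlk nna tmfd keh uul jwg
Hunk 3: at line 4 remove [ljza,fjq,gnnlk] add [isycn,oxtkd] -> 12 lines: khh jyfdp mebxd ngnxa rqmm isycn oxtkd nna tmfd keh uul jwg
Hunk 4: at line 7 remove [nna,tmfd] add [oqvsw,vxfw,iaoes] -> 13 lines: khh jyfdp mebxd ngnxa rqmm isycn oxtkd oqvsw vxfw iaoes keh uul jwg
Hunk 5: at line 5 remove [isycn,oxtkd,oqvsw] add [ezj,dkqi] -> 12 lines: khh jyfdp mebxd ngnxa rqmm ezj dkqi vxfw iaoes keh uul jwg
Final line count: 12

Answer: 12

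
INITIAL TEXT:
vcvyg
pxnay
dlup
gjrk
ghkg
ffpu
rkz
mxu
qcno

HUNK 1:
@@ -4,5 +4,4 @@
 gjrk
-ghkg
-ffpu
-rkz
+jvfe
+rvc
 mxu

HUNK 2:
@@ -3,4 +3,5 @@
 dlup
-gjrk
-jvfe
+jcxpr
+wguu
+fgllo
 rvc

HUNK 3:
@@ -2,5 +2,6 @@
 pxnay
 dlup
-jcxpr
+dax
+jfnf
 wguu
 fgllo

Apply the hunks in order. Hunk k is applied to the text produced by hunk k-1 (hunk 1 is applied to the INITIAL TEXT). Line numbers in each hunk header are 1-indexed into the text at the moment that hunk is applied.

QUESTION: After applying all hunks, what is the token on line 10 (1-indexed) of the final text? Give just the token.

Answer: qcno

Derivation:
Hunk 1: at line 4 remove [ghkg,ffpu,rkz] add [jvfe,rvc] -> 8 lines: vcvyg pxnay dlup gjrk jvfe rvc mxu qcno
Hunk 2: at line 3 remove [gjrk,jvfe] add [jcxpr,wguu,fgllo] -> 9 lines: vcvyg pxnay dlup jcxpr wguu fgllo rvc mxu qcno
Hunk 3: at line 2 remove [jcxpr] add [dax,jfnf] -> 10 lines: vcvyg pxnay dlup dax jfnf wguu fgllo rvc mxu qcno
Final line 10: qcno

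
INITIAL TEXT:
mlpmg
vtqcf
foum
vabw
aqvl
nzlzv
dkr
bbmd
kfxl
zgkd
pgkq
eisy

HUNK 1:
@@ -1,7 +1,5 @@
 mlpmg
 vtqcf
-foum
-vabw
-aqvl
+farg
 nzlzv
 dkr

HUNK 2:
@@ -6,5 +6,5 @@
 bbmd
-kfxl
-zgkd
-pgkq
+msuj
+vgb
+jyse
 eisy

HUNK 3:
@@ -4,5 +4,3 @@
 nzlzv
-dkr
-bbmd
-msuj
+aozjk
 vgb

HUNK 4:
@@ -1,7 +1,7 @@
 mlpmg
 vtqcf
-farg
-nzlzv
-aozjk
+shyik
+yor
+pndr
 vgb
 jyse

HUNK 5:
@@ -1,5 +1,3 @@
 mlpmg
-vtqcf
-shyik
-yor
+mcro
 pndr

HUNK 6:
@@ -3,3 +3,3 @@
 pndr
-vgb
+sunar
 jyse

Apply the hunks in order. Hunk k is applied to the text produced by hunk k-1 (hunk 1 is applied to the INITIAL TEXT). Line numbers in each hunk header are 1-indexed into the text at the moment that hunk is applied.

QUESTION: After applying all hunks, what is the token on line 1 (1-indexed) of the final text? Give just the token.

Answer: mlpmg

Derivation:
Hunk 1: at line 1 remove [foum,vabw,aqvl] add [farg] -> 10 lines: mlpmg vtqcf farg nzlzv dkr bbmd kfxl zgkd pgkq eisy
Hunk 2: at line 6 remove [kfxl,zgkd,pgkq] add [msuj,vgb,jyse] -> 10 lines: mlpmg vtqcf farg nzlzv dkr bbmd msuj vgb jyse eisy
Hunk 3: at line 4 remove [dkr,bbmd,msuj] add [aozjk] -> 8 lines: mlpmg vtqcf farg nzlzv aozjk vgb jyse eisy
Hunk 4: at line 1 remove [farg,nzlzv,aozjk] add [shyik,yor,pndr] -> 8 lines: mlpmg vtqcf shyik yor pndr vgb jyse eisy
Hunk 5: at line 1 remove [vtqcf,shyik,yor] add [mcro] -> 6 lines: mlpmg mcro pndr vgb jyse eisy
Hunk 6: at line 3 remove [vgb] add [sunar] -> 6 lines: mlpmg mcro pndr sunar jyse eisy
Final line 1: mlpmg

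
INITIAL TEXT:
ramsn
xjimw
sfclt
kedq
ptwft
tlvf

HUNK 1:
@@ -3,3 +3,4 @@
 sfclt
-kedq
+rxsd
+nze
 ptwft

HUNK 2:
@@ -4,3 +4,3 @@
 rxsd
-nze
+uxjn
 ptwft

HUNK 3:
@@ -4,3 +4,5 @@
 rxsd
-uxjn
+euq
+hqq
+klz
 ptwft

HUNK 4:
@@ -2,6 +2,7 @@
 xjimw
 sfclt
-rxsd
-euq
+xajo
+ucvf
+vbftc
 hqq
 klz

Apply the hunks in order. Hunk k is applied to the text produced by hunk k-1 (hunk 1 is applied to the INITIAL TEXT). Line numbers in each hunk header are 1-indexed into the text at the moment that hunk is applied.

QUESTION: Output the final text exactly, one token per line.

Hunk 1: at line 3 remove [kedq] add [rxsd,nze] -> 7 lines: ramsn xjimw sfclt rxsd nze ptwft tlvf
Hunk 2: at line 4 remove [nze] add [uxjn] -> 7 lines: ramsn xjimw sfclt rxsd uxjn ptwft tlvf
Hunk 3: at line 4 remove [uxjn] add [euq,hqq,klz] -> 9 lines: ramsn xjimw sfclt rxsd euq hqq klz ptwft tlvf
Hunk 4: at line 2 remove [rxsd,euq] add [xajo,ucvf,vbftc] -> 10 lines: ramsn xjimw sfclt xajo ucvf vbftc hqq klz ptwft tlvf

Answer: ramsn
xjimw
sfclt
xajo
ucvf
vbftc
hqq
klz
ptwft
tlvf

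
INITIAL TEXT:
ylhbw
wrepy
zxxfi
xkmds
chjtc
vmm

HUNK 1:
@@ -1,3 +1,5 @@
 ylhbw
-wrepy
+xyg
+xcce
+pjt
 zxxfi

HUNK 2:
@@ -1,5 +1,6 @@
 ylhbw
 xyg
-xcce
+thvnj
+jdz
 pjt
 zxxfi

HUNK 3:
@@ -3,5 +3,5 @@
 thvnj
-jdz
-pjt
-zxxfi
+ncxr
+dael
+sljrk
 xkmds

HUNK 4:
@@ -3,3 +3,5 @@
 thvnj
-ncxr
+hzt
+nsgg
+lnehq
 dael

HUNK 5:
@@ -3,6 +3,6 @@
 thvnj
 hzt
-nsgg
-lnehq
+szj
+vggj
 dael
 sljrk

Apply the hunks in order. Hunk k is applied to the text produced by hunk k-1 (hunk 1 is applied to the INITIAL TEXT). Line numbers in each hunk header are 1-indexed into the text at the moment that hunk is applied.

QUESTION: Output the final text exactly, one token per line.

Answer: ylhbw
xyg
thvnj
hzt
szj
vggj
dael
sljrk
xkmds
chjtc
vmm

Derivation:
Hunk 1: at line 1 remove [wrepy] add [xyg,xcce,pjt] -> 8 lines: ylhbw xyg xcce pjt zxxfi xkmds chjtc vmm
Hunk 2: at line 1 remove [xcce] add [thvnj,jdz] -> 9 lines: ylhbw xyg thvnj jdz pjt zxxfi xkmds chjtc vmm
Hunk 3: at line 3 remove [jdz,pjt,zxxfi] add [ncxr,dael,sljrk] -> 9 lines: ylhbw xyg thvnj ncxr dael sljrk xkmds chjtc vmm
Hunk 4: at line 3 remove [ncxr] add [hzt,nsgg,lnehq] -> 11 lines: ylhbw xyg thvnj hzt nsgg lnehq dael sljrk xkmds chjtc vmm
Hunk 5: at line 3 remove [nsgg,lnehq] add [szj,vggj] -> 11 lines: ylhbw xyg thvnj hzt szj vggj dael sljrk xkmds chjtc vmm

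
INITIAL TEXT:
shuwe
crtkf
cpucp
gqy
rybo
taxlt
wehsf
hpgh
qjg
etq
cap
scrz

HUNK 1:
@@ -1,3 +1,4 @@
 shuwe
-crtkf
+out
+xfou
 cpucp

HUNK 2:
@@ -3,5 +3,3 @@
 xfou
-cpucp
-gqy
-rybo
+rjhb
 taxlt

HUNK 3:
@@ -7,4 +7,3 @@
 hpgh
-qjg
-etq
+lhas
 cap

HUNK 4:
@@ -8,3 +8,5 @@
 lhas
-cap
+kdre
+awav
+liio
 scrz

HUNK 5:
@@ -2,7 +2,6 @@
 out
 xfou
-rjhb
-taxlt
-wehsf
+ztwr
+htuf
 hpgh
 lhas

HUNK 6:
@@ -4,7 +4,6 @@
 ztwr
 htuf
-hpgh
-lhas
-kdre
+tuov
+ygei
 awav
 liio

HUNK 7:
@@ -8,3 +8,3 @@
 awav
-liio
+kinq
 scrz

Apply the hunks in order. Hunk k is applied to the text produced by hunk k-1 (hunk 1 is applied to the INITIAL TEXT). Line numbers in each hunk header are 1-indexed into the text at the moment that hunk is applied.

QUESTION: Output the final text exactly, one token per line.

Hunk 1: at line 1 remove [crtkf] add [out,xfou] -> 13 lines: shuwe out xfou cpucp gqy rybo taxlt wehsf hpgh qjg etq cap scrz
Hunk 2: at line 3 remove [cpucp,gqy,rybo] add [rjhb] -> 11 lines: shuwe out xfou rjhb taxlt wehsf hpgh qjg etq cap scrz
Hunk 3: at line 7 remove [qjg,etq] add [lhas] -> 10 lines: shuwe out xfou rjhb taxlt wehsf hpgh lhas cap scrz
Hunk 4: at line 8 remove [cap] add [kdre,awav,liio] -> 12 lines: shuwe out xfou rjhb taxlt wehsf hpgh lhas kdre awav liio scrz
Hunk 5: at line 2 remove [rjhb,taxlt,wehsf] add [ztwr,htuf] -> 11 lines: shuwe out xfou ztwr htuf hpgh lhas kdre awav liio scrz
Hunk 6: at line 4 remove [hpgh,lhas,kdre] add [tuov,ygei] -> 10 lines: shuwe out xfou ztwr htuf tuov ygei awav liio scrz
Hunk 7: at line 8 remove [liio] add [kinq] -> 10 lines: shuwe out xfou ztwr htuf tuov ygei awav kinq scrz

Answer: shuwe
out
xfou
ztwr
htuf
tuov
ygei
awav
kinq
scrz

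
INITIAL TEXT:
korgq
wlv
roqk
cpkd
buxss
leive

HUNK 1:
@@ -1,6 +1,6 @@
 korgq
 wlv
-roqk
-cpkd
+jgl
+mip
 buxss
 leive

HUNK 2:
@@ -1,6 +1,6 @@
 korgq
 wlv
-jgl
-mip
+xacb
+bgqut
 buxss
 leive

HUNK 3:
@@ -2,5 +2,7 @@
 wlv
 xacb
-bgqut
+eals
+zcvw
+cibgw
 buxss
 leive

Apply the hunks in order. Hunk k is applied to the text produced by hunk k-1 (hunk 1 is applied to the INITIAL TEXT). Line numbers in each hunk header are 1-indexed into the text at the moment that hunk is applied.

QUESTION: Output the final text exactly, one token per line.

Answer: korgq
wlv
xacb
eals
zcvw
cibgw
buxss
leive

Derivation:
Hunk 1: at line 1 remove [roqk,cpkd] add [jgl,mip] -> 6 lines: korgq wlv jgl mip buxss leive
Hunk 2: at line 1 remove [jgl,mip] add [xacb,bgqut] -> 6 lines: korgq wlv xacb bgqut buxss leive
Hunk 3: at line 2 remove [bgqut] add [eals,zcvw,cibgw] -> 8 lines: korgq wlv xacb eals zcvw cibgw buxss leive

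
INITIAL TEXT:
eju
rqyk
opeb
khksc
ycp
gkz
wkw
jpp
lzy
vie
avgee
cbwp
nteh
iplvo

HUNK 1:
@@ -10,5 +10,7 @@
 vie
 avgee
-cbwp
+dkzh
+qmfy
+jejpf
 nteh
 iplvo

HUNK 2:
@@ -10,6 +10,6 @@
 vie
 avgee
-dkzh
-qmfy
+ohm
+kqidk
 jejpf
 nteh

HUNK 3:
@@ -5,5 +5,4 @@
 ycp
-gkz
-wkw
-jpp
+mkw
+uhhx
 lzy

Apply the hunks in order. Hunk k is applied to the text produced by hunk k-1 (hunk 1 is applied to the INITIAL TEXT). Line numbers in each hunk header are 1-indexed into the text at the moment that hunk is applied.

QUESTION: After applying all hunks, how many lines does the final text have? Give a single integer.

Answer: 15

Derivation:
Hunk 1: at line 10 remove [cbwp] add [dkzh,qmfy,jejpf] -> 16 lines: eju rqyk opeb khksc ycp gkz wkw jpp lzy vie avgee dkzh qmfy jejpf nteh iplvo
Hunk 2: at line 10 remove [dkzh,qmfy] add [ohm,kqidk] -> 16 lines: eju rqyk opeb khksc ycp gkz wkw jpp lzy vie avgee ohm kqidk jejpf nteh iplvo
Hunk 3: at line 5 remove [gkz,wkw,jpp] add [mkw,uhhx] -> 15 lines: eju rqyk opeb khksc ycp mkw uhhx lzy vie avgee ohm kqidk jejpf nteh iplvo
Final line count: 15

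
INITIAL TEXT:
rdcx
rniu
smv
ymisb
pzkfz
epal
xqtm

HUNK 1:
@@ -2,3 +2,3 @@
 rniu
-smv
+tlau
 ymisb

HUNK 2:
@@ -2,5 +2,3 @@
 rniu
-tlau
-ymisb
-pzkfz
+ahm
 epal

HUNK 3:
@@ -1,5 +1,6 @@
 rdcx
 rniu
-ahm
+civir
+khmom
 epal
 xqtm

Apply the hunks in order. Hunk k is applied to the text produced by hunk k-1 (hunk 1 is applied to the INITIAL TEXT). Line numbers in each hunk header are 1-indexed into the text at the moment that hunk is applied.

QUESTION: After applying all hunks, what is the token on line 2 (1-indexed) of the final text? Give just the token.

Hunk 1: at line 2 remove [smv] add [tlau] -> 7 lines: rdcx rniu tlau ymisb pzkfz epal xqtm
Hunk 2: at line 2 remove [tlau,ymisb,pzkfz] add [ahm] -> 5 lines: rdcx rniu ahm epal xqtm
Hunk 3: at line 1 remove [ahm] add [civir,khmom] -> 6 lines: rdcx rniu civir khmom epal xqtm
Final line 2: rniu

Answer: rniu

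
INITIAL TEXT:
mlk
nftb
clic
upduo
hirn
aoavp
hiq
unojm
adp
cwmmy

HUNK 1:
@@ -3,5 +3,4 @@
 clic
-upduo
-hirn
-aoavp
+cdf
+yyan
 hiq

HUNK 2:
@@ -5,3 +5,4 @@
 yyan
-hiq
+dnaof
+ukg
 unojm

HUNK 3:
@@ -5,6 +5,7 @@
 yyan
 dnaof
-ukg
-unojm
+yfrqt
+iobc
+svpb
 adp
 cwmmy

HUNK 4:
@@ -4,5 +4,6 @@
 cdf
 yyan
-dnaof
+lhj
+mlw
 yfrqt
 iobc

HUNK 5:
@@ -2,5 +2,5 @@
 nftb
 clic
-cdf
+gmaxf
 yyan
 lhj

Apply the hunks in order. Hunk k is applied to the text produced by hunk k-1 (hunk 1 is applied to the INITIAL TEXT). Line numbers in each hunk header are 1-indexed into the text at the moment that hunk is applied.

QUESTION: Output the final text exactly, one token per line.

Answer: mlk
nftb
clic
gmaxf
yyan
lhj
mlw
yfrqt
iobc
svpb
adp
cwmmy

Derivation:
Hunk 1: at line 3 remove [upduo,hirn,aoavp] add [cdf,yyan] -> 9 lines: mlk nftb clic cdf yyan hiq unojm adp cwmmy
Hunk 2: at line 5 remove [hiq] add [dnaof,ukg] -> 10 lines: mlk nftb clic cdf yyan dnaof ukg unojm adp cwmmy
Hunk 3: at line 5 remove [ukg,unojm] add [yfrqt,iobc,svpb] -> 11 lines: mlk nftb clic cdf yyan dnaof yfrqt iobc svpb adp cwmmy
Hunk 4: at line 4 remove [dnaof] add [lhj,mlw] -> 12 lines: mlk nftb clic cdf yyan lhj mlw yfrqt iobc svpb adp cwmmy
Hunk 5: at line 2 remove [cdf] add [gmaxf] -> 12 lines: mlk nftb clic gmaxf yyan lhj mlw yfrqt iobc svpb adp cwmmy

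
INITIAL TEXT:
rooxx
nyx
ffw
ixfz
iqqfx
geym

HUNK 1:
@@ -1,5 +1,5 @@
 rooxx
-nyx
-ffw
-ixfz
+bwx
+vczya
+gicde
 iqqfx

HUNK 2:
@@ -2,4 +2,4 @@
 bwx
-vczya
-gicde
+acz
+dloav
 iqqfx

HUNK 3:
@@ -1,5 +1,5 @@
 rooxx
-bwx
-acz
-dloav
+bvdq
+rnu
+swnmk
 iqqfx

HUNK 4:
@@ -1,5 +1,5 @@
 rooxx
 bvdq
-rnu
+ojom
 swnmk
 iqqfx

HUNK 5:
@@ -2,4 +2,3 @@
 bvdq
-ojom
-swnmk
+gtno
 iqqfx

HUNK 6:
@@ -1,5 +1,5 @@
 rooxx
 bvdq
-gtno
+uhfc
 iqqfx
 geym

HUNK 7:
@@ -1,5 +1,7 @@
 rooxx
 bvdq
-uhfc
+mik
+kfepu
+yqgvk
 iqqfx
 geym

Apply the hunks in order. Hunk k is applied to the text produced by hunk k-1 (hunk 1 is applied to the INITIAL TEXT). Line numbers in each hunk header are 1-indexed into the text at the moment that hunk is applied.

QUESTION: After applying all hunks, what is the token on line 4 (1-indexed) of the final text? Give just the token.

Answer: kfepu

Derivation:
Hunk 1: at line 1 remove [nyx,ffw,ixfz] add [bwx,vczya,gicde] -> 6 lines: rooxx bwx vczya gicde iqqfx geym
Hunk 2: at line 2 remove [vczya,gicde] add [acz,dloav] -> 6 lines: rooxx bwx acz dloav iqqfx geym
Hunk 3: at line 1 remove [bwx,acz,dloav] add [bvdq,rnu,swnmk] -> 6 lines: rooxx bvdq rnu swnmk iqqfx geym
Hunk 4: at line 1 remove [rnu] add [ojom] -> 6 lines: rooxx bvdq ojom swnmk iqqfx geym
Hunk 5: at line 2 remove [ojom,swnmk] add [gtno] -> 5 lines: rooxx bvdq gtno iqqfx geym
Hunk 6: at line 1 remove [gtno] add [uhfc] -> 5 lines: rooxx bvdq uhfc iqqfx geym
Hunk 7: at line 1 remove [uhfc] add [mik,kfepu,yqgvk] -> 7 lines: rooxx bvdq mik kfepu yqgvk iqqfx geym
Final line 4: kfepu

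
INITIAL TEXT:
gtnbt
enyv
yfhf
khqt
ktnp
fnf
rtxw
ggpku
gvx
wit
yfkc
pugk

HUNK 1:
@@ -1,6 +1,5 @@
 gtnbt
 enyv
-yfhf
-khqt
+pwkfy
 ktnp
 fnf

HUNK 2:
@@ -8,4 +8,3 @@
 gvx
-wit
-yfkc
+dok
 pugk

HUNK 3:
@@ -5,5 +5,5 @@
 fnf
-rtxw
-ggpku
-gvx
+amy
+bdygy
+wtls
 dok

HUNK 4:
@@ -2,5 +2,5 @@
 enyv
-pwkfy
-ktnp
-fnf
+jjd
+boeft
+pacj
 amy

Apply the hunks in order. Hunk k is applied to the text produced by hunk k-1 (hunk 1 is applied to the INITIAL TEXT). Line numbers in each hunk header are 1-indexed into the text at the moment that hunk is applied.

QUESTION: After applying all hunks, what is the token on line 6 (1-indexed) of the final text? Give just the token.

Answer: amy

Derivation:
Hunk 1: at line 1 remove [yfhf,khqt] add [pwkfy] -> 11 lines: gtnbt enyv pwkfy ktnp fnf rtxw ggpku gvx wit yfkc pugk
Hunk 2: at line 8 remove [wit,yfkc] add [dok] -> 10 lines: gtnbt enyv pwkfy ktnp fnf rtxw ggpku gvx dok pugk
Hunk 3: at line 5 remove [rtxw,ggpku,gvx] add [amy,bdygy,wtls] -> 10 lines: gtnbt enyv pwkfy ktnp fnf amy bdygy wtls dok pugk
Hunk 4: at line 2 remove [pwkfy,ktnp,fnf] add [jjd,boeft,pacj] -> 10 lines: gtnbt enyv jjd boeft pacj amy bdygy wtls dok pugk
Final line 6: amy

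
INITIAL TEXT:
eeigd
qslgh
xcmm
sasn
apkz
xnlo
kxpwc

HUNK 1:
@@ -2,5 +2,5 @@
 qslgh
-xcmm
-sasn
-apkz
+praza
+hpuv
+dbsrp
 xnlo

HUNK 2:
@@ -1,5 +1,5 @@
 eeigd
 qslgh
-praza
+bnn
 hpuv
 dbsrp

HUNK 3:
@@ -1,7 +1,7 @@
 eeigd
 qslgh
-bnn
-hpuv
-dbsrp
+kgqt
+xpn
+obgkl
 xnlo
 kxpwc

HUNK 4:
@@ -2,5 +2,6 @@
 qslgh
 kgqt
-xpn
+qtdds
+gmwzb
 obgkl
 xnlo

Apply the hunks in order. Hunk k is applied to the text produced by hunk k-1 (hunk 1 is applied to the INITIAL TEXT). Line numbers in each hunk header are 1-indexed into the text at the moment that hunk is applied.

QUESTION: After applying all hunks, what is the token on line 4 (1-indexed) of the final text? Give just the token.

Hunk 1: at line 2 remove [xcmm,sasn,apkz] add [praza,hpuv,dbsrp] -> 7 lines: eeigd qslgh praza hpuv dbsrp xnlo kxpwc
Hunk 2: at line 1 remove [praza] add [bnn] -> 7 lines: eeigd qslgh bnn hpuv dbsrp xnlo kxpwc
Hunk 3: at line 1 remove [bnn,hpuv,dbsrp] add [kgqt,xpn,obgkl] -> 7 lines: eeigd qslgh kgqt xpn obgkl xnlo kxpwc
Hunk 4: at line 2 remove [xpn] add [qtdds,gmwzb] -> 8 lines: eeigd qslgh kgqt qtdds gmwzb obgkl xnlo kxpwc
Final line 4: qtdds

Answer: qtdds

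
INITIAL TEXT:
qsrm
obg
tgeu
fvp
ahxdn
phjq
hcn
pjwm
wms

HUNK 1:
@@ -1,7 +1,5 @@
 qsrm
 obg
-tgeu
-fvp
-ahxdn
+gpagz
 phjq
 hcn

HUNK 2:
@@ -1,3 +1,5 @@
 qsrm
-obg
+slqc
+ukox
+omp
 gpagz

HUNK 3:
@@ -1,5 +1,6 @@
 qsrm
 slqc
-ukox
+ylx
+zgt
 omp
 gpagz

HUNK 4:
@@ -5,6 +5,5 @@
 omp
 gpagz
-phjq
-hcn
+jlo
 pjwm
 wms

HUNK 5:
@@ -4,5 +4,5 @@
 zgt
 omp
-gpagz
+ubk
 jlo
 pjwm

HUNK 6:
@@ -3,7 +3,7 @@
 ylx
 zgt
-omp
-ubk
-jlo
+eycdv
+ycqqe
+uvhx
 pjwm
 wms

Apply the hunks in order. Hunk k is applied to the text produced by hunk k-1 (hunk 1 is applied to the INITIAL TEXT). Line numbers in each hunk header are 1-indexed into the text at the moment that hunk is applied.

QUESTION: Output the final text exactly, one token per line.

Answer: qsrm
slqc
ylx
zgt
eycdv
ycqqe
uvhx
pjwm
wms

Derivation:
Hunk 1: at line 1 remove [tgeu,fvp,ahxdn] add [gpagz] -> 7 lines: qsrm obg gpagz phjq hcn pjwm wms
Hunk 2: at line 1 remove [obg] add [slqc,ukox,omp] -> 9 lines: qsrm slqc ukox omp gpagz phjq hcn pjwm wms
Hunk 3: at line 1 remove [ukox] add [ylx,zgt] -> 10 lines: qsrm slqc ylx zgt omp gpagz phjq hcn pjwm wms
Hunk 4: at line 5 remove [phjq,hcn] add [jlo] -> 9 lines: qsrm slqc ylx zgt omp gpagz jlo pjwm wms
Hunk 5: at line 4 remove [gpagz] add [ubk] -> 9 lines: qsrm slqc ylx zgt omp ubk jlo pjwm wms
Hunk 6: at line 3 remove [omp,ubk,jlo] add [eycdv,ycqqe,uvhx] -> 9 lines: qsrm slqc ylx zgt eycdv ycqqe uvhx pjwm wms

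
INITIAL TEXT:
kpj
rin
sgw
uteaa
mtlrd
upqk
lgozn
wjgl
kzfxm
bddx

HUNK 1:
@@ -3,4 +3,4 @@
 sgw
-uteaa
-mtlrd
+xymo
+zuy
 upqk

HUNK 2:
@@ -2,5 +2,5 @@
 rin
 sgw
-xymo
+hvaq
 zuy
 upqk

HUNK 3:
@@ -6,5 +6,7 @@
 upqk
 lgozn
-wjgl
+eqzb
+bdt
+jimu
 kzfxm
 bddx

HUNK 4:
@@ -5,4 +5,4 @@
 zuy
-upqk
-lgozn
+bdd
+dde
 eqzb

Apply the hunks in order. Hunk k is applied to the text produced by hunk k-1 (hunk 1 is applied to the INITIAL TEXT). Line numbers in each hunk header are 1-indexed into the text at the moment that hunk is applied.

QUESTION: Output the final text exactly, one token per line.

Answer: kpj
rin
sgw
hvaq
zuy
bdd
dde
eqzb
bdt
jimu
kzfxm
bddx

Derivation:
Hunk 1: at line 3 remove [uteaa,mtlrd] add [xymo,zuy] -> 10 lines: kpj rin sgw xymo zuy upqk lgozn wjgl kzfxm bddx
Hunk 2: at line 2 remove [xymo] add [hvaq] -> 10 lines: kpj rin sgw hvaq zuy upqk lgozn wjgl kzfxm bddx
Hunk 3: at line 6 remove [wjgl] add [eqzb,bdt,jimu] -> 12 lines: kpj rin sgw hvaq zuy upqk lgozn eqzb bdt jimu kzfxm bddx
Hunk 4: at line 5 remove [upqk,lgozn] add [bdd,dde] -> 12 lines: kpj rin sgw hvaq zuy bdd dde eqzb bdt jimu kzfxm bddx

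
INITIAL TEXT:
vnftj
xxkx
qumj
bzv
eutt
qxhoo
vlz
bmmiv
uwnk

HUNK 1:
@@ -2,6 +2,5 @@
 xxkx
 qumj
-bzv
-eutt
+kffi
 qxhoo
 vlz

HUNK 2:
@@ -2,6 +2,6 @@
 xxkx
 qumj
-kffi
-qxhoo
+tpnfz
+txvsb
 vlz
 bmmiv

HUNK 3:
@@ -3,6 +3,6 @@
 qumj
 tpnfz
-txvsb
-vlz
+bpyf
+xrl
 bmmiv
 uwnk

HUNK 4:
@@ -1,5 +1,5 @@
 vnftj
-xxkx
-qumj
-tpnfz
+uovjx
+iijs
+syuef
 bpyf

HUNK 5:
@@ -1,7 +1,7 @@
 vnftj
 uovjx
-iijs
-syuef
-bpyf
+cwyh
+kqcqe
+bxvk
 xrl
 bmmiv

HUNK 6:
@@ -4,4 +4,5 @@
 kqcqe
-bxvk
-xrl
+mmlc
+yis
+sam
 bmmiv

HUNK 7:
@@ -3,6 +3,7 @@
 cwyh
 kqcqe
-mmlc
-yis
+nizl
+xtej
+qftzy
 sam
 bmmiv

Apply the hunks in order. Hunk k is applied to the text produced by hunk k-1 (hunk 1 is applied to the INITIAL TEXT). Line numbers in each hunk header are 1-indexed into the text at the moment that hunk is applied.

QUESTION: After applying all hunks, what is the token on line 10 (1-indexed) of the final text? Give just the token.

Hunk 1: at line 2 remove [bzv,eutt] add [kffi] -> 8 lines: vnftj xxkx qumj kffi qxhoo vlz bmmiv uwnk
Hunk 2: at line 2 remove [kffi,qxhoo] add [tpnfz,txvsb] -> 8 lines: vnftj xxkx qumj tpnfz txvsb vlz bmmiv uwnk
Hunk 3: at line 3 remove [txvsb,vlz] add [bpyf,xrl] -> 8 lines: vnftj xxkx qumj tpnfz bpyf xrl bmmiv uwnk
Hunk 4: at line 1 remove [xxkx,qumj,tpnfz] add [uovjx,iijs,syuef] -> 8 lines: vnftj uovjx iijs syuef bpyf xrl bmmiv uwnk
Hunk 5: at line 1 remove [iijs,syuef,bpyf] add [cwyh,kqcqe,bxvk] -> 8 lines: vnftj uovjx cwyh kqcqe bxvk xrl bmmiv uwnk
Hunk 6: at line 4 remove [bxvk,xrl] add [mmlc,yis,sam] -> 9 lines: vnftj uovjx cwyh kqcqe mmlc yis sam bmmiv uwnk
Hunk 7: at line 3 remove [mmlc,yis] add [nizl,xtej,qftzy] -> 10 lines: vnftj uovjx cwyh kqcqe nizl xtej qftzy sam bmmiv uwnk
Final line 10: uwnk

Answer: uwnk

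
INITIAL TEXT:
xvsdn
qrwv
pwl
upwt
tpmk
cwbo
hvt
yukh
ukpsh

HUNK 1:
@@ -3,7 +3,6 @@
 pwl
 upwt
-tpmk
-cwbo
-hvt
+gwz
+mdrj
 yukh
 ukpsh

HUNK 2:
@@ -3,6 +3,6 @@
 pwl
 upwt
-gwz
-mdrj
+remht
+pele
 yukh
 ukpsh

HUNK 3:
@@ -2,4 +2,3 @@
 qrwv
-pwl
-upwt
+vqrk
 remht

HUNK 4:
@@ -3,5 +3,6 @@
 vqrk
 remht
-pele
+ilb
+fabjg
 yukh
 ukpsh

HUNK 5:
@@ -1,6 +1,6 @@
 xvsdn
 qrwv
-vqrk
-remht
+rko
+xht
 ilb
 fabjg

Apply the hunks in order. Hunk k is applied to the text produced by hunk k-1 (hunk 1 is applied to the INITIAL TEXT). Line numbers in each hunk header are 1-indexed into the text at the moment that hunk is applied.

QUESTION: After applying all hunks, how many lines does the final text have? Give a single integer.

Hunk 1: at line 3 remove [tpmk,cwbo,hvt] add [gwz,mdrj] -> 8 lines: xvsdn qrwv pwl upwt gwz mdrj yukh ukpsh
Hunk 2: at line 3 remove [gwz,mdrj] add [remht,pele] -> 8 lines: xvsdn qrwv pwl upwt remht pele yukh ukpsh
Hunk 3: at line 2 remove [pwl,upwt] add [vqrk] -> 7 lines: xvsdn qrwv vqrk remht pele yukh ukpsh
Hunk 4: at line 3 remove [pele] add [ilb,fabjg] -> 8 lines: xvsdn qrwv vqrk remht ilb fabjg yukh ukpsh
Hunk 5: at line 1 remove [vqrk,remht] add [rko,xht] -> 8 lines: xvsdn qrwv rko xht ilb fabjg yukh ukpsh
Final line count: 8

Answer: 8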